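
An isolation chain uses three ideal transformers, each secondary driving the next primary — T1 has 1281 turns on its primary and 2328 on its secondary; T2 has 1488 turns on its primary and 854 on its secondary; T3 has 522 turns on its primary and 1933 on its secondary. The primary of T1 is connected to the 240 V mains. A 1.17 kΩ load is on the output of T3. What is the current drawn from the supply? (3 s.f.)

Secondary of T1: V = 240.00 × 2328/1281 = 436.16 V.
Secondary of T2: V = 436.16 × 854/1488 = 250.32 V.
Secondary of T3: V = 250.32 × 1933/522 = 926.96 V.
I_load = 926.96/1170 = 0.79227 A, so P_out = 926.96 × 0.79227 = 734.41 W.
All ideal ⇒ P_in = P_out, so I_supply = 734.41/240 = 3.06 A.

I_supply ≈ 3.06 A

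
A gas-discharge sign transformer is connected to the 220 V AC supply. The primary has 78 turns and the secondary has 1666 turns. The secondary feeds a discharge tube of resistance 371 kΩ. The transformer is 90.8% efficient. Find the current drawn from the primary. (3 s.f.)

V_s = 220 × 1666/78 = 4699.0 V.
I_s = V_s/R = 4699.0/371000 = 0.012666 A.
P_out = V_s I_s = 4699.0 × 0.012666 = 59.516 W.
P_in = P_out/η = 59.516/0.908 = 65.546 W.
I_p = P_in/V_p = 65.546/220 = 0.298 A.

I_p ≈ 0.298 A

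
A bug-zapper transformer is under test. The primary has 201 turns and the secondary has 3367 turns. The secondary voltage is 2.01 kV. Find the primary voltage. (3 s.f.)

V_p ≈ 120 V

V_p/V_s = N_p/N_s, so V_p = 2010 × 201/3367 = 120 V.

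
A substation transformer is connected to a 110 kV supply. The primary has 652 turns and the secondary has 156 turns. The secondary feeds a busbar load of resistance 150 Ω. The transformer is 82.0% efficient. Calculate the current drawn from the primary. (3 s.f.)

I_p ≈ 51.2 A

V_s = 110000 × 156/652 = 26319 V.
I_s = V_s/R = 26319/150 = 175.46 A.
P_out = V_s I_s = 26319 × 175.46 = 4.6179×10^6 W.
P_in = P_out/η = 4.6179×10^6/0.820 = 5.6316×10^6 W.
I_p = P_in/V_p = 5.6316×10^6/110000 = 51.2 A.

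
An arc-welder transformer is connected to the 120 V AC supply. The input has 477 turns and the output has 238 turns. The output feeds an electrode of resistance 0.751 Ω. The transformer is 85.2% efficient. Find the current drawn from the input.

V_out = 120 × 238/477 = 59.874 V.
I_out = V_out/R = 59.874/0.751 = 79.726 A.
P_out = V_out I_out = 59.874 × 79.726 = 4773.5 W.
P_in = P_out/η = 4773.5/0.852 = 5602.7 W.
I_in = P_in/V_in = 5602.7/120 = 46.7 A.

I_in ≈ 46.7 A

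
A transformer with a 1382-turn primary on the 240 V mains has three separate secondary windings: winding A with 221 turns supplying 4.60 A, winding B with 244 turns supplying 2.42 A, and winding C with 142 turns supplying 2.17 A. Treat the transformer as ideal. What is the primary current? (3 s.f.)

V_A = 240 × 221/1382 = 38.379 V; V_B = 240 × 244/1382 = 42.373 V; V_C = 240 × 142/1382 = 24.660 V.
P_out = V_A I_A + V_B I_B + V_C I_C = 38.379×4.60 + 42.373×2.42 + 24.660×2.17 = 176.54 + 102.54 + 53.512 = 332.60 W.
Ideal ⇒ P_in = P_out, so I_p = P_out/V_p = 332.60/240 = 1.39 A.

I_p ≈ 1.39 A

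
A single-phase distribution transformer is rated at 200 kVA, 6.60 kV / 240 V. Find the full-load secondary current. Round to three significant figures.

I_s = S/V_s = 200000/240 = 833 A.

I_s ≈ 833 A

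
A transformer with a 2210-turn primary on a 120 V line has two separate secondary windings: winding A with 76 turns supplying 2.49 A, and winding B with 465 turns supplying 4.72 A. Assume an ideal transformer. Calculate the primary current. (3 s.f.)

V_A = 120 × 76/2210 = 4.1267 V; V_B = 120 × 465/2210 = 25.249 V.
P_out = V_A I_A + V_B I_B = 4.1267×2.49 + 25.249×4.72 = 10.275 + 119.17 = 129.45 W.
Ideal ⇒ P_in = P_out, so I_p = P_out/V_p = 129.45/120 = 1.08 A.

I_p ≈ 1.08 A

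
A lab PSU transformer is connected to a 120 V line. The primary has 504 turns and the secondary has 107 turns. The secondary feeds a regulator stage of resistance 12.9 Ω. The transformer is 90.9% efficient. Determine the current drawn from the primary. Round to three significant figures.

I_p ≈ 0.461 A

V_s = 120 × 107/504 = 25.476 V.
I_s = V_s/R = 25.476/12.9 = 1.9749 A.
P_out = V_s I_s = 25.476 × 1.9749 = 50.313 W.
P_in = P_out/η = 50.313/0.909 = 55.350 W.
I_p = P_in/V_p = 55.350/120 = 0.461 A.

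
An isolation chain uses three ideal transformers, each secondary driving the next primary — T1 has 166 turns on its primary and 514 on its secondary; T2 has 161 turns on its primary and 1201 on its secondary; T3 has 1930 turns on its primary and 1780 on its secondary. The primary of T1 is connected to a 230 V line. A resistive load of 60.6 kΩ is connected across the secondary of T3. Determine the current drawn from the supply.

After T1: V = 230.00 × 514/166 = 712.17 V.
After T2: V = 712.17 × 1201/161 = 5312.5 V.
After T3: V = 5312.5 × 1780/1930 = 4899.6 V.
I_load = 4899.6/60600 = 0.080852 A, so P_out = 4899.6 × 0.080852 = 396.14 W.
All ideal ⇒ P_in = P_out, so I_supply = 396.14/230 = 1.72 A.

I_supply ≈ 1.72 A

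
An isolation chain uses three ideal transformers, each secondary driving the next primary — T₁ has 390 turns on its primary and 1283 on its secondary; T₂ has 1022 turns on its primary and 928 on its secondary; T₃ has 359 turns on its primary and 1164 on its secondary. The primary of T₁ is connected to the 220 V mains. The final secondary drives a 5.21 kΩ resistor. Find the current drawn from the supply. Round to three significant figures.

Secondary of T₁: V = 220.00 × 1283/390 = 723.74 V.
Secondary of T₂: V = 723.74 × 928/1022 = 657.18 V.
Secondary of T₃: V = 657.18 × 1164/359 = 2130.8 V.
I_load = 2130.8/5210 = 0.40898 A, so P_out = 2130.8 × 0.40898 = 871.45 W.
All ideal ⇒ P_in = P_out, so I_supply = 871.45/220 = 3.96 A.

I_supply ≈ 3.96 A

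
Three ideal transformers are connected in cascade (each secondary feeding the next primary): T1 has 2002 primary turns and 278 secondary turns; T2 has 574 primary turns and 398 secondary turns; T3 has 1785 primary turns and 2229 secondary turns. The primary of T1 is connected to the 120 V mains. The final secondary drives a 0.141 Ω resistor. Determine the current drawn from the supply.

After T1: V = 120.00 × 278/2002 = 16.663 V.
After T2: V = 16.663 × 398/574 = 11.554 V.
After T3: V = 11.554 × 2229/1785 = 14.428 V.
I_load = 14.428/0.141 = 102.33 A, so P_out = 14.428 × 102.33 = 1476.4 W.
All ideal ⇒ P_in = P_out, so I_supply = 1476.4/120 = 12.3 A.

I_supply ≈ 12.3 A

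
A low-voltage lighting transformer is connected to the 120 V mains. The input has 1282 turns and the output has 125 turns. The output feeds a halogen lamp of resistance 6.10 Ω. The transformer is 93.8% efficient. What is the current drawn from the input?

V_out = 120 × 125/1282 = 11.700 V.
I_out = V_out/R = 11.700/6.10 = 1.9181 A.
P_out = V_out I_out = 11.700 × 1.9181 = 22.443 W.
P_in = P_out/η = 22.443/0.938 = 23.926 W.
I_in = P_in/V_in = 23.926/120 = 0.199 A.

I_in ≈ 0.199 A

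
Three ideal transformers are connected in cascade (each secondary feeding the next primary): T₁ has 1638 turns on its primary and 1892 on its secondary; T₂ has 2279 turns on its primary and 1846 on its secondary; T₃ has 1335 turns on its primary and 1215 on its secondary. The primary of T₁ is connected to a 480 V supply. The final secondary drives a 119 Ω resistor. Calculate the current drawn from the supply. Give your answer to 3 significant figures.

Secondary of T₁: V = 480.00 × 1892/1638 = 554.43 V.
Secondary of T₂: V = 554.43 × 1846/2279 = 449.09 V.
Secondary of T₃: V = 449.09 × 1215/1335 = 408.72 V.
I_load = 408.72/119 = 3.4347 A, so P_out = 408.72 × 3.4347 = 1403.8 W.
All ideal ⇒ P_in = P_out, so I_supply = 1403.8/480 = 2.92 A.

I_supply ≈ 2.92 A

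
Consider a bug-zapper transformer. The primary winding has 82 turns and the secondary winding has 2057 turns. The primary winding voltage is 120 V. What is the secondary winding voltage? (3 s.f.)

V_s/V_p = N_s/N_p, so V_s = 120 × 2057/82 = 3010 V.

V_s ≈ 3010 V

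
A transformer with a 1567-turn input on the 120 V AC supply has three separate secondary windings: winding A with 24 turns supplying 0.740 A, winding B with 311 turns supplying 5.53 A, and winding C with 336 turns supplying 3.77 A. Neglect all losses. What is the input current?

I_in ≈ 1.92 A

V_A = 120 × 24/1567 = 1.8379 V; V_B = 120 × 311/1567 = 23.816 V; V_C = 120 × 336/1567 = 25.731 V.
P_out = V_A I_A + V_B I_B + V_C I_C = 1.8379×0.740 + 23.816×5.53 + 25.731×3.77 = 1.3601 + 131.70 + 97.005 = 230.07 W.
Ideal ⇒ P_in = P_out, so I_in = P_out/V_in = 230.07/120 = 1.92 A.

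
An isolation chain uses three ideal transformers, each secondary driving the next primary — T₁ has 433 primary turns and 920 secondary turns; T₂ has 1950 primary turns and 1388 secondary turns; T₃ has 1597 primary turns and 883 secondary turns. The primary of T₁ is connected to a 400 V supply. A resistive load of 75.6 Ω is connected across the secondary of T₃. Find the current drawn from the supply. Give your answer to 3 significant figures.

Secondary of T₁: V = 400.00 × 920/433 = 849.88 V.
Secondary of T₂: V = 849.88 × 1388/1950 = 604.94 V.
Secondary of T₃: V = 604.94 × 883/1597 = 334.48 V.
I_load = 334.48/75.6 = 4.4243 A, so P_out = 334.48 × 4.4243 = 1479.9 W.
All ideal ⇒ P_in = P_out, so I_supply = 1479.9/400 = 3.70 A.

I_supply ≈ 3.70 A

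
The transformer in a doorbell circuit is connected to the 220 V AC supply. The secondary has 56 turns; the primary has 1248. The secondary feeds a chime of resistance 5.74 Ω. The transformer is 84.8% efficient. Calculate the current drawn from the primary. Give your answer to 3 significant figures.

V_s = 220 × 56/1248 = 9.8718 V.
I_s = V_s/R = 9.8718/5.74 = 1.7198 A.
P_out = V_s I_s = 9.8718 × 1.7198 = 16.978 W.
P_in = P_out/η = 16.978/0.848 = 20.021 W.
I_p = P_in/V_p = 20.021/220 = 0.0910 A.

I_p ≈ 0.0910 A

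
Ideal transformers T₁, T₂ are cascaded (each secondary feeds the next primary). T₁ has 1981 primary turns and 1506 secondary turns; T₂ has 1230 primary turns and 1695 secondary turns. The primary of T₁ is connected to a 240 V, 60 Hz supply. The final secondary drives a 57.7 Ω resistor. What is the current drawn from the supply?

I_supply ≈ 4.57 A

After T₁: V = 240.00 × 1506/1981 = 182.45 V.
After T₂: V = 182.45 × 1695/1230 = 251.43 V.
I_load = 251.43/57.7 = 4.3575 A, so P_out = 251.43 × 4.3575 = 1095.6 W.
All ideal ⇒ P_in = P_out, so I_supply = 1095.6/240 = 4.57 A.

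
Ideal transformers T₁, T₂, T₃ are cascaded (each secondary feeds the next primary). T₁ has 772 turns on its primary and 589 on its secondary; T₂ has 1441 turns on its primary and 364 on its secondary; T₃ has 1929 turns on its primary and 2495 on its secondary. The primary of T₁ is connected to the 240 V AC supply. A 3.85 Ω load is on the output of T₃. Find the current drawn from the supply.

After T₁: V = 240.00 × 589/772 = 183.11 V.
After T₂: V = 183.11 × 364/1441 = 46.254 V.
After T₃: V = 46.254 × 2495/1929 = 59.825 V.
I_load = 59.825/3.85 = 15.539 A, so P_out = 59.825 × 15.539 = 929.63 W.
All ideal ⇒ P_in = P_out, so I_supply = 929.63/240 = 3.87 A.

I_supply ≈ 3.87 A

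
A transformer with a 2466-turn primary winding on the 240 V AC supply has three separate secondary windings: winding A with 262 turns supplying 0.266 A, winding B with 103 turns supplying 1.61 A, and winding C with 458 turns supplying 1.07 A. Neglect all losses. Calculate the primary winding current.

V_A = 240 × 262/2466 = 25.499 V; V_B = 240 × 103/2466 = 10.024 V; V_C = 240 × 458/2466 = 44.574 V.
P_out = V_A I_A + V_B I_B + V_C I_C = 25.499×0.266 + 10.024×1.61 + 44.574×1.07 = 6.7827 + 16.139 + 47.694 = 70.616 W.
Ideal ⇒ P_in = P_out, so I_p = P_out/V_p = 70.616/240 = 0.294 A.

I_p ≈ 0.294 A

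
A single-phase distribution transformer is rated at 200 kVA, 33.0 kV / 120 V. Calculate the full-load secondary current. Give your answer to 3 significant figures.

I_s = S/V_s = 200000/120 = 1670 A.

I_s ≈ 1670 A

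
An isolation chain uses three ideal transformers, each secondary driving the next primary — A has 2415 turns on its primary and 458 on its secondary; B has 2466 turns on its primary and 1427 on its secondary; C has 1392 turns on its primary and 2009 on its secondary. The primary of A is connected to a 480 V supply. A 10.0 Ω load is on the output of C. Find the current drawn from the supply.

I_supply ≈ 1.20 A

After A: V = 480.00 × 458/2415 = 91.031 V.
After B: V = 91.031 × 1427/2466 = 52.677 V.
After C: V = 52.677 × 2009/1392 = 76.026 V.
I_load = 76.026/10.0 = 7.6026 A, so P_out = 76.026 × 7.6026 = 577.99 W.
All ideal ⇒ P_in = P_out, so I_supply = 577.99/480 = 1.20 A.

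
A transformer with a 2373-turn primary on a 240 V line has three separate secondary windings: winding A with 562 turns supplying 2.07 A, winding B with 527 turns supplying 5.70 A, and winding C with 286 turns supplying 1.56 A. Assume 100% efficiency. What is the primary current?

V_A = 240 × 562/2373 = 56.839 V; V_B = 240 × 527/2373 = 53.300 V; V_C = 240 × 286/2373 = 28.925 V.
P_out = V_A I_A + V_B I_B + V_C I_C = 56.839×2.07 + 53.300×5.70 + 28.925×1.56 = 117.66 + 303.81 + 45.124 = 466.59 W.
Ideal ⇒ P_in = P_out, so I_p = P_out/V_p = 466.59/240 = 1.94 A.

I_p ≈ 1.94 A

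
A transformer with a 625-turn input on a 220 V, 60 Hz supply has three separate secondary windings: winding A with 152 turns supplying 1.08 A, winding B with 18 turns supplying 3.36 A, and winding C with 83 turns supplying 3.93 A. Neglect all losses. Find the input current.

V_A = 220 × 152/625 = 53.504 V; V_B = 220 × 18/625 = 6.3360 V; V_C = 220 × 83/625 = 29.216 V.
P_out = V_A I_A + V_B I_B + V_C I_C = 53.504×1.08 + 6.3360×3.36 + 29.216×3.93 = 57.784 + 21.289 + 114.82 = 193.89 W.
Ideal ⇒ P_in = P_out, so I_in = P_out/V_in = 193.89/220 = 0.881 A.

I_in ≈ 0.881 A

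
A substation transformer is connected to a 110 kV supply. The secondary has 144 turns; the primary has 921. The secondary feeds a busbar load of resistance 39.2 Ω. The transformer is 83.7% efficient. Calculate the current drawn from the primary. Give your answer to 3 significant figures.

V_s = 110000 × 144/921 = 17199 V.
I_s = V_s/R = 17199/39.2 = 438.74 A.
P_out = V_s I_s = 17199 × 438.74 = 7.5458×10^6 W.
P_in = P_out/η = 7.5458×10^6/0.837 = 9.0153×10^6 W.
I_p = P_in/V_p = 9.0153×10^6/110000 = 82.0 A.

I_p ≈ 82.0 A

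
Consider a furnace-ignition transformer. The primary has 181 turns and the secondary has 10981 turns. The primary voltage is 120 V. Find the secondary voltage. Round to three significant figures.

V_s ≈ 7280 V

V_s/V_p = N_s/N_p, so V_s = 120 × 10981/181 = 7280 V.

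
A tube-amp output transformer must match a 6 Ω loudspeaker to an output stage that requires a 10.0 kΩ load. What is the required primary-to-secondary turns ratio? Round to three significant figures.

N_p/N_s ≈ 40.8

Z_p/Z_s = (N_p/N_s)², so N_p/N_s = √(10000/6) = √1670 = 40.8.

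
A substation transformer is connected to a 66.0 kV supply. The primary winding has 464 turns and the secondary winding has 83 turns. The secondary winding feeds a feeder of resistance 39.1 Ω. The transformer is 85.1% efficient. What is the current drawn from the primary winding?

I_p ≈ 63.5 A

V_s = 66000 × 83/464 = 11806 V.
I_s = V_s/R = 11806/39.1 = 301.94 A.
P_out = V_s I_s = 11806 × 301.94 = 3.5648×10^6 W.
P_in = P_out/η = 3.5648×10^6/0.851 = 4.1889×10^6 W.
I_p = P_in/V_p = 4.1889×10^6/66000 = 63.5 A.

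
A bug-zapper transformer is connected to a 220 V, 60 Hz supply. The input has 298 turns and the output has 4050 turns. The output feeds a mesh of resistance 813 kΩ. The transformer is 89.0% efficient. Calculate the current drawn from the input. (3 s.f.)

V_out = 220 × 4050/298 = 2989.9 V.
I_out = V_out/R = 2989.9/813000 = 0.0036777 A.
P_out = V_out I_out = 2989.9 × 0.0036777 = 10.996 W.
P_in = P_out/η = 10.996/0.890 = 12.355 W.
I_in = P_in/V_in = 12.355/220 = 0.0562 A.

I_in ≈ 0.0562 A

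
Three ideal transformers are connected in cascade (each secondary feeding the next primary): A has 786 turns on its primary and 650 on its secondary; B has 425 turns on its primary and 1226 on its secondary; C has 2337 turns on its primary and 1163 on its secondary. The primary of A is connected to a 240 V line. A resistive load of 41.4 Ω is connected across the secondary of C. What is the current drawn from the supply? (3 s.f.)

After A: V = 240.00 × 650/786 = 198.47 V.
After B: V = 198.47 × 1226/425 = 572.54 V.
After C: V = 572.54 × 1163/2337 = 284.92 V.
I_load = 284.92/41.4 = 6.8822 A, so P_out = 284.92 × 6.8822 = 1960.9 W.
All ideal ⇒ P_in = P_out, so I_supply = 1960.9/240 = 8.17 A.

I_supply ≈ 8.17 A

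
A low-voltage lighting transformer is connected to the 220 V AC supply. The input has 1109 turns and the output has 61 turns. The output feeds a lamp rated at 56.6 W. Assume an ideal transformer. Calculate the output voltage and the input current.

V_out ≈ 12.1 V, I_in ≈ 0.257 A

V_out = V_in × N_out/N_in = 220 × 61/1109 = 12.101 V.
I_out = P/V_out = 56.6/12.101 = 4.6773 A.
I_in = I_out × N_out/N_in = 4.6773 × 61/1109 = 0.257 A.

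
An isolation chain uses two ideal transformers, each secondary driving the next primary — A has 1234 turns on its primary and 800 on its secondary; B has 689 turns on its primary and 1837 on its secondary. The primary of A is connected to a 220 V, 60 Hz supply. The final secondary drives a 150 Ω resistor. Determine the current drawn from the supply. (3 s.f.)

Secondary of A: V = 220.00 × 800/1234 = 142.63 V.
Secondary of B: V = 142.63 × 1837/689 = 380.27 V.
I_load = 380.27/150 = 2.5351 A, so P_out = 380.27 × 2.5351 = 964.01 W.
All ideal ⇒ P_in = P_out, so I_supply = 964.01/220 = 4.38 A.

I_supply ≈ 4.38 A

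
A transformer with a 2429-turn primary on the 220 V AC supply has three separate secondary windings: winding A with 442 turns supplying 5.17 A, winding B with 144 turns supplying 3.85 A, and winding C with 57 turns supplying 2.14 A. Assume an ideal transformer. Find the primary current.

I_p ≈ 1.22 A

V_A = 220 × 442/2429 = 40.033 V; V_B = 220 × 144/2429 = 13.042 V; V_C = 220 × 57/2429 = 5.1626 V.
P_out = V_A I_A + V_B I_B + V_C I_C = 40.033×5.17 + 13.042×3.85 + 5.1626×2.14 = 206.97 + 50.213 + 11.048 = 268.23 W.
Ideal ⇒ P_in = P_out, so I_p = P_out/V_p = 268.23/220 = 1.22 A.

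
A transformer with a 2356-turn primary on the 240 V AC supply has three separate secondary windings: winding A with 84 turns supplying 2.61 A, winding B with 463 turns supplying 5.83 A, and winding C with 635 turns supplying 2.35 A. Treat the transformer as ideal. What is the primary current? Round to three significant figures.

I_p ≈ 1.87 A

V_A = 240 × 84/2356 = 8.5569 V; V_B = 240 × 463/2356 = 47.165 V; V_C = 240 × 635/2356 = 64.686 V.
P_out = V_A I_A + V_B I_B + V_C I_C = 8.5569×2.61 + 47.165×5.83 + 64.686×2.35 = 22.333 + 274.97 + 152.01 = 449.32 W.
Ideal ⇒ P_in = P_out, so I_p = P_out/V_p = 449.32/240 = 1.87 A.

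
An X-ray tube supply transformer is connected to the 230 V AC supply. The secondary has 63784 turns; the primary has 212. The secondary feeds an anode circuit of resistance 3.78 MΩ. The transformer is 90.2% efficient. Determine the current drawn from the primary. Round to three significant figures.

V_s = 230 × 63784/212 = 69200 V.
I_s = V_s/R = 69200/(3.78×10^6) = 0.018307 A.
P_out = V_s I_s = 69200 × 0.018307 = 1266.8 W.
P_in = P_out/η = 1266.8/0.902 = 1404.5 W.
I_p = P_in/V_p = 1404.5/230 = 6.11 A.

I_p ≈ 6.11 A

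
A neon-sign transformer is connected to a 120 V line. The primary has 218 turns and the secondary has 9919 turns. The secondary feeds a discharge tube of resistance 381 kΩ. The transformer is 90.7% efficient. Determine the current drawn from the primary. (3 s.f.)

V_s = 120 × 9919/218 = 5460.0 V.
I_s = V_s/R = 5460.0/381000 = 0.014331 A.
P_out = V_s I_s = 5460.0 × 0.014331 = 78.246 W.
P_in = P_out/η = 78.246/0.907 = 86.269 W.
I_p = P_in/V_p = 86.269/120 = 0.719 A.

I_p ≈ 0.719 A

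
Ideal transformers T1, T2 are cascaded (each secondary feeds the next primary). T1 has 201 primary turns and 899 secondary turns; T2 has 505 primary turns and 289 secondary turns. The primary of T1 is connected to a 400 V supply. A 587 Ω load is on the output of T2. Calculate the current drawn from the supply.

I_supply ≈ 4.46 A

After T1: V = 400.00 × 899/201 = 1789.1 V.
After T2: V = 1789.1 × 289/505 = 1023.8 V.
I_load = 1023.8/587 = 1.7442 A, so P_out = 1023.8 × 1.7442 = 1785.8 W.
All ideal ⇒ P_in = P_out, so I_supply = 1785.8/400 = 4.46 A.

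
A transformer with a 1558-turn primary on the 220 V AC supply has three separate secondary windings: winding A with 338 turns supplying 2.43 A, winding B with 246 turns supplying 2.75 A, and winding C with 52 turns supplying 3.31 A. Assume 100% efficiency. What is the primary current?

V_A = 220 × 338/1558 = 47.728 V; V_B = 220 × 246/1558 = 34.737 V; V_C = 220 × 52/1558 = 7.3427 V.
P_out = V_A I_A + V_B I_B + V_C I_C = 47.728×2.43 + 34.737×2.75 + 7.3427×3.31 = 115.98 + 95.526 + 24.304 = 235.81 W.
Ideal ⇒ P_in = P_out, so I_p = P_out/V_p = 235.81/220 = 1.07 A.

I_p ≈ 1.07 A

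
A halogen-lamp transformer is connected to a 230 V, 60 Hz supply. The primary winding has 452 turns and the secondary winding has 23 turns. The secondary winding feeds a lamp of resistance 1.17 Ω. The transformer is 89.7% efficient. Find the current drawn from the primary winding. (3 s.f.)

I_p ≈ 0.567 A

V_s = 230 × 23/452 = 11.704 V.
I_s = V_s/R = 11.704/1.17 = 10.003 A.
P_out = V_s I_s = 11.704 × 10.003 = 117.07 W.
P_in = P_out/η = 117.07/0.897 = 130.51 W.
I_p = P_in/V_p = 130.51/230 = 0.567 A.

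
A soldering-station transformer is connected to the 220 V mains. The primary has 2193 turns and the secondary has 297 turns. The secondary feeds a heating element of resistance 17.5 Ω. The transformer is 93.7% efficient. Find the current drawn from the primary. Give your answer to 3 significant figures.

I_p ≈ 0.246 A

V_s = 220 × 297/2193 = 29.795 V.
I_s = V_s/R = 29.795/17.5 = 1.7026 A.
P_out = V_s I_s = 29.795 × 1.7026 = 50.727 W.
P_in = P_out/η = 50.727/0.937 = 54.138 W.
I_p = P_in/V_p = 54.138/220 = 0.246 A.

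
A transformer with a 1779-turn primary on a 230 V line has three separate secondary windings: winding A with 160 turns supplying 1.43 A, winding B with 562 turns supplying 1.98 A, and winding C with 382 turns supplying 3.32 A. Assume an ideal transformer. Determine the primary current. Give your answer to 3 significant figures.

V_A = 230 × 160/1779 = 20.686 V; V_B = 230 × 562/1779 = 72.659 V; V_C = 230 × 382/1779 = 49.387 V.
P_out = V_A I_A + V_B I_B + V_C I_C = 20.686×1.43 + 72.659×1.98 + 49.387×3.32 = 29.581 + 143.86 + 163.97 = 337.41 W.
Ideal ⇒ P_in = P_out, so I_p = P_out/V_p = 337.41/230 = 1.47 A.

I_p ≈ 1.47 A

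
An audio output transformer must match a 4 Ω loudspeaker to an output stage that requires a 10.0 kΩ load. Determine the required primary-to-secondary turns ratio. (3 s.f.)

N_p/N_s ≈ 50.0

Z_p/Z_s = (N_p/N_s)², so N_p/N_s = √(10000/4) = √2500 = 50.0.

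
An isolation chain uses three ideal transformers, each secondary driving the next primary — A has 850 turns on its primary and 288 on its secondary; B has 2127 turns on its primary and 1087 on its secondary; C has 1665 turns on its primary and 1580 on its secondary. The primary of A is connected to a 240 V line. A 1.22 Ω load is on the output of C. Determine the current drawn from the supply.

Secondary of A: V = 240.00 × 288/850 = 81.318 V.
Secondary of B: V = 81.318 × 1087/2127 = 41.557 V.
Secondary of C: V = 41.557 × 1580/1665 = 39.436 V.
I_load = 39.436/1.22 = 32.324 A, so P_out = 39.436 × 32.324 = 1274.7 W.
All ideal ⇒ P_in = P_out, so I_supply = 1274.7/240 = 5.31 A.

I_supply ≈ 5.31 A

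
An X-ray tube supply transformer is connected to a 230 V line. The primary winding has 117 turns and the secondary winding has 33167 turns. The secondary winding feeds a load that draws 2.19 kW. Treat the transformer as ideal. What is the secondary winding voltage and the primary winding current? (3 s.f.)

V_s ≈ 65200 V, I_p ≈ 9.52 A

V_s = V_p × N_s/N_p = 230 × 33167/117 = 65200 V.
I_s = P/V_s = 2190/65200 = 0.033589 A.
I_p = I_s × N_s/N_p = 0.033589 × 33167/117 = 9.52 A.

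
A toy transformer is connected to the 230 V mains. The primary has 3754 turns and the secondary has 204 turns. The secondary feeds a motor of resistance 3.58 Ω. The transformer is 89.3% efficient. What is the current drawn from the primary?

V_s = 230 × 204/3754 = 12.499 V.
I_s = V_s/R = 12.499/3.58 = 3.4912 A.
P_out = V_s I_s = 12.499 × 3.4912 = 43.636 W.
P_in = P_out/η = 43.636/0.893 = 48.864 W.
I_p = P_in/V_p = 48.864/230 = 0.212 A.

I_p ≈ 0.212 A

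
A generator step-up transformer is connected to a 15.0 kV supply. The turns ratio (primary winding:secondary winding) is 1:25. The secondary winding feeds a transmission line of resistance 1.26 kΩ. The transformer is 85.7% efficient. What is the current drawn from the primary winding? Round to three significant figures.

V_s = 15000 × 25/1 = 375000 V.
I_s = V_s/R = 375000/1260 = 297.62 A.
P_out = V_s I_s = 375000 × 297.62 = 1.1161×10^8 W.
P_in = P_out/η = 1.1161×10^8/0.857 = 1.3023×10^8 W.
I_p = P_in/V_p = 1.3023×10^8/15000 = 8680 A.

I_p ≈ 8680 A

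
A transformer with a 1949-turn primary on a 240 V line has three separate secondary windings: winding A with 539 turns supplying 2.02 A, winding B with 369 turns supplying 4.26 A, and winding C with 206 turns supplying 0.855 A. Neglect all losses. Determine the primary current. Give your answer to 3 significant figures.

I_p ≈ 1.46 A

V_A = 240 × 539/1949 = 66.372 V; V_B = 240 × 369/1949 = 45.439 V; V_C = 240 × 206/1949 = 25.367 V.
P_out = V_A I_A + V_B I_B + V_C I_C = 66.372×2.02 + 45.439×4.26 + 25.367×0.855 = 134.07 + 193.57 + 21.689 = 349.33 W.
Ideal ⇒ P_in = P_out, so I_p = P_out/V_p = 349.33/240 = 1.46 A.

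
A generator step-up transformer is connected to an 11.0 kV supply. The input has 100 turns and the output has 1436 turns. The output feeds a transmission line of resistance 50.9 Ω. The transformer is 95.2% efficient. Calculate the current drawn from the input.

V_out = 11000 × 1436/100 = 157960 V.
I_out = V_out/R = 157960/50.9 = 3103.3 A.
P_out = V_out I_out = 157960 × 3103.3 = 4.9020×10^8 W.
P_in = P_out/η = 4.9020×10^8/0.952 = 5.1492×10^8 W.
I_in = P_in/V_in = 5.1492×10^8/11000 = 46800 A.

I_in ≈ 46800 A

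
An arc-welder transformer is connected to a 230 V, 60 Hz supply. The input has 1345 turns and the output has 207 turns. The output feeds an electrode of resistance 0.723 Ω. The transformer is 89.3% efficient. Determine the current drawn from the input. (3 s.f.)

I_in ≈ 8.44 A

V_out = 230 × 207/1345 = 35.398 V.
I_out = V_out/R = 35.398/0.723 = 48.960 A.
P_out = V_out I_out = 35.398 × 48.960 = 1733.1 W.
P_in = P_out/η = 1733.1/0.893 = 1940.7 W.
I_in = P_in/V_in = 1940.7/230 = 8.44 A.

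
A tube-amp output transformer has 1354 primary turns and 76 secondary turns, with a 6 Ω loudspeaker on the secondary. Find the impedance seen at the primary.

Z_p ≈ 1900 Ω

Z_p = (N_p/N_s)² × Z_s = (1354/76)² × 6 = 1900 Ω.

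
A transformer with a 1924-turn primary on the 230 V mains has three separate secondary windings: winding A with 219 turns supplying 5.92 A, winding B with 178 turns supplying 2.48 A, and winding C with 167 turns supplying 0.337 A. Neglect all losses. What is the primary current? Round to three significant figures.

V_A = 230 × 219/1924 = 26.180 V; V_B = 230 × 178/1924 = 21.279 V; V_C = 230 × 167/1924 = 19.964 V.
P_out = V_A I_A + V_B I_B + V_C I_C = 26.180×5.92 + 21.279×2.48 + 19.964×0.337 = 154.98 + 52.771 + 6.7277 = 214.48 W.
Ideal ⇒ P_in = P_out, so I_p = P_out/V_p = 214.48/230 = 0.933 A.

I_p ≈ 0.933 A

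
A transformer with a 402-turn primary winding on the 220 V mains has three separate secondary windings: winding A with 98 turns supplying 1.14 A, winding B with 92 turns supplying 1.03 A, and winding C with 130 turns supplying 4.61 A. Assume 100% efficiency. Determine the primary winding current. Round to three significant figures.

V_A = 220 × 98/402 = 53.632 V; V_B = 220 × 92/402 = 50.348 V; V_C = 220 × 130/402 = 71.144 V.
P_out = V_A I_A + V_B I_B + V_C I_C = 53.632×1.14 + 50.348×1.03 + 71.144×4.61 = 61.140 + 51.859 + 327.98 = 440.97 W.
Ideal ⇒ P_in = P_out, so I_p = P_out/V_p = 440.97/220 = 2.00 A.

I_p ≈ 2.00 A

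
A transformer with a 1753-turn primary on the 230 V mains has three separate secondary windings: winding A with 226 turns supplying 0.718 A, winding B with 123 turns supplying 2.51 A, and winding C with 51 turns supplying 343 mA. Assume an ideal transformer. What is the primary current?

V_A = 230 × 226/1753 = 29.652 V; V_B = 230 × 123/1753 = 16.138 V; V_C = 230 × 51/1753 = 6.6914 V.
P_out = V_A I_A + V_B I_B + V_C I_C = 29.652×0.718 + 16.138×2.51 + 6.6914×0.343 = 21.290 + 40.507 + 2.2951 = 64.092 W.
Ideal ⇒ P_in = P_out, so I_p = P_out/V_p = 64.092/230 = 0.279 A.

I_p ≈ 0.279 A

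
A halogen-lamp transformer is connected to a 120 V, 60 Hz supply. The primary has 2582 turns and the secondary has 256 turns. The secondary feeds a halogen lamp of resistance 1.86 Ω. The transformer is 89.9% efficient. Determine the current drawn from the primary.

V_s = 120 × 256/2582 = 11.898 V.
I_s = V_s/R = 11.898/1.86 = 6.3966 A.
P_out = V_s I_s = 11.898 × 6.3966 = 76.106 W.
P_in = P_out/η = 76.106/0.899 = 84.656 W.
I_p = P_in/V_p = 84.656/120 = 0.705 A.

I_p ≈ 0.705 A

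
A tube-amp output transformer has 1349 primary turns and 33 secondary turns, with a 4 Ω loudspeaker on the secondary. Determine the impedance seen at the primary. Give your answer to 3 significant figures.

Z_p = (N_p/N_s)² × Z_s = (1349/33)² × 4 = 6680 Ω.

Z_p ≈ 6680 Ω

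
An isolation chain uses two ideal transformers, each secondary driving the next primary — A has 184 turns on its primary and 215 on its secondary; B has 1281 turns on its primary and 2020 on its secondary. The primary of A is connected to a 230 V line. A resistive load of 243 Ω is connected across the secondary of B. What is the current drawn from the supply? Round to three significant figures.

I_supply ≈ 3.21 A

Secondary of A: V = 230.00 × 215/184 = 268.75 V.
Secondary of B: V = 268.75 × 2020/1281 = 423.79 V.
I_load = 423.79/243 = 1.7440 A, so P_out = 423.79 × 1.7440 = 739.09 W.
All ideal ⇒ P_in = P_out, so I_supply = 739.09/230 = 3.21 A.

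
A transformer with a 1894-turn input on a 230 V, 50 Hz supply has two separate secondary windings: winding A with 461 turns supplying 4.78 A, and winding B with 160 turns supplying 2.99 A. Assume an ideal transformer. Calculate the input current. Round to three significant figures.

I_in ≈ 1.42 A

V_A = 230 × 461/1894 = 55.982 V; V_B = 230 × 160/1894 = 19.430 V.
P_out = V_A I_A + V_B I_B = 55.982×4.78 + 19.430×2.99 = 267.59 + 58.095 = 325.69 W.
Ideal ⇒ P_in = P_out, so I_in = P_out/V_in = 325.69/230 = 1.42 A.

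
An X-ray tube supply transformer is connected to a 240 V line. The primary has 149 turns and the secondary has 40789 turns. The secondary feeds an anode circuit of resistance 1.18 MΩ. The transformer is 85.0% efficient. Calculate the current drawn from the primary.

I_p ≈ 17.9 A

V_s = 240 × 40789/149 = 65700 V.
I_s = V_s/R = 65700/(1.18×10^6) = 0.055678 A.
P_out = V_s I_s = 65700 × 0.055678 = 3658.1 W.
P_in = P_out/η = 3658.1/0.850 = 4303.6 W.
I_p = P_in/V_p = 4303.6/240 = 17.9 A.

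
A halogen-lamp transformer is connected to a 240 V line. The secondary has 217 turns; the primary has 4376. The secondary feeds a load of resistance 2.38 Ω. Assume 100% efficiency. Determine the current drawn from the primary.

V_s = V_p × N_s/N_p = 240 × 217/4376 = 11.901 V.
I_s = V_s/R = 11.901/2.38 = 5.0005 A.
For an ideal transformer I_p N_p = I_s N_s, so I_p = 5.0005 × 217/4376 = 0.248 A.

I_p ≈ 0.248 A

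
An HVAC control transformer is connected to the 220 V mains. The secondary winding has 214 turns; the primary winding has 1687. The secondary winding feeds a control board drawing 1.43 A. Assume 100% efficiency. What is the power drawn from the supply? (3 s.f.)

P ≈ 39.9 W

I_p = I_s × N_s/N_p = 1.43 × 214/1687 = 0.18140 A.
P = V_p I_p = 220 × 0.18140 = 39.9 W.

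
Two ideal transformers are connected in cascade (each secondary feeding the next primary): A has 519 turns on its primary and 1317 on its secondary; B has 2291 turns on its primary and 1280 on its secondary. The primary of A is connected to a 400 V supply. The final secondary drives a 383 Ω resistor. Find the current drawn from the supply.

After A: V = 400.00 × 1317/519 = 1015.0 V.
After B: V = 1015.0 × 1280/2291 = 567.10 V.
I_load = 567.10/383 = 1.4807 A, so P_out = 567.10 × 1.4807 = 839.71 W.
All ideal ⇒ P_in = P_out, so I_supply = 839.71/400 = 2.10 A.

I_supply ≈ 2.10 A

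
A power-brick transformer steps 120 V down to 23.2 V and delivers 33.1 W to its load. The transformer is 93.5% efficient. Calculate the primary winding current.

P_in = P_out/η = 33.1/0.935 = 35.401 W.
I_p = P_in/V_p = 35.401/120 = 0.295 A.

I_p ≈ 0.295 A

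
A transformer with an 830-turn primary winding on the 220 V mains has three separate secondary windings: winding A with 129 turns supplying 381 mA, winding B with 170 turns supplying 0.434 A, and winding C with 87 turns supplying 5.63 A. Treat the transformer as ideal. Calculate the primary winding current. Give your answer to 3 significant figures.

I_p ≈ 0.738 A

V_A = 220 × 129/830 = 34.193 V; V_B = 220 × 170/830 = 45.060 V; V_C = 220 × 87/830 = 23.060 V.
P_out = V_A I_A + V_B I_B + V_C I_C = 34.193×0.381 + 45.060×0.434 + 23.060×5.63 = 13.027 + 19.556 + 129.83 = 162.41 W.
Ideal ⇒ P_in = P_out, so I_p = P_out/V_p = 162.41/220 = 0.738 A.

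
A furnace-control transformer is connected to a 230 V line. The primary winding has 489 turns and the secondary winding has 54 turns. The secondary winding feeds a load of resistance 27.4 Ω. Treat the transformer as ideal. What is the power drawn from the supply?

P ≈ 23.5 W

V_s = V_p × N_s/N_p = 230 × 54/489 = 25.399 V.
I_s = V_s/R = 25.399/27.4 = 0.92696 A.
I_p = I_s × N_s/N_p = 0.92696 × 54/489 = 0.10236 A.
P = V_p I_p = 230 × 0.10236 = 23.5 W.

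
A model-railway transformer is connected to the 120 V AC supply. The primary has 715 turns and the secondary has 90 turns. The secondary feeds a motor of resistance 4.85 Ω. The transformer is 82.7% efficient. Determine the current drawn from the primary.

V_s = 120 × 90/715 = 15.105 V.
I_s = V_s/R = 15.105/4.85 = 3.1144 A.
P_out = V_s I_s = 15.105 × 3.1144 = 47.043 W.
P_in = P_out/η = 47.043/0.827 = 56.884 W.
I_p = P_in/V_p = 56.884/120 = 0.474 A.

I_p ≈ 0.474 A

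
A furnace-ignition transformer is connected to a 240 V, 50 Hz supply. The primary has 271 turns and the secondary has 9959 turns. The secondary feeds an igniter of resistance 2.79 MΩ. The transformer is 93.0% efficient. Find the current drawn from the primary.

V_s = 240 × 9959/271 = 8819.8 V.
I_s = V_s/R = 8819.8/(2.79×10^6) = 0.0031612 A.
P_out = V_s I_s = 8819.8 × 0.0031612 = 27.881 W.
P_in = P_out/η = 27.881/0.930 = 29.980 W.
I_p = P_in/V_p = 29.980/240 = 0.125 A.

I_p ≈ 0.125 A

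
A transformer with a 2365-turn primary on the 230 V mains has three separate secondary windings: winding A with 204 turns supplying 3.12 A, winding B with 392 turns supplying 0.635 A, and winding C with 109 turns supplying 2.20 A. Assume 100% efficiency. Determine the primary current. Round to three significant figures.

I_p ≈ 0.476 A

V_A = 230 × 204/2365 = 19.839 V; V_B = 230 × 392/2365 = 38.123 V; V_C = 230 × 109/2365 = 10.600 V.
P_out = V_A I_A + V_B I_B + V_C I_C = 19.839×3.12 + 38.123×0.635 + 10.600×2.20 = 61.899 + 24.208 + 23.321 = 109.43 W.
Ideal ⇒ P_in = P_out, so I_p = P_out/V_p = 109.43/230 = 0.476 A.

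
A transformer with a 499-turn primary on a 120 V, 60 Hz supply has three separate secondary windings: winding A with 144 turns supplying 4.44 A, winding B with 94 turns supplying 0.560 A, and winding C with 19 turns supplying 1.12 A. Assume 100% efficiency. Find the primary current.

I_p ≈ 1.43 A

V_A = 120 × 144/499 = 34.629 V; V_B = 120 × 94/499 = 22.605 V; V_C = 120 × 19/499 = 4.5691 V.
P_out = V_A I_A + V_B I_B + V_C I_C = 34.629×4.44 + 22.605×0.560 + 4.5691×1.12 = 153.75 + 12.659 + 5.1174 = 171.53 W.
Ideal ⇒ P_in = P_out, so I_p = P_out/V_p = 171.53/120 = 1.43 A.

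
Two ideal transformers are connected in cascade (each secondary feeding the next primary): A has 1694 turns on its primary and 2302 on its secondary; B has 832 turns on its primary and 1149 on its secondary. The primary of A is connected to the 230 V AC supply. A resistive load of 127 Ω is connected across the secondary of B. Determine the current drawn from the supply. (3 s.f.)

I_supply ≈ 6.38 A

After A: V = 230.00 × 2302/1694 = 312.55 V.
After B: V = 312.55 × 1149/832 = 431.63 V.
I_load = 431.63/127 = 3.3987 A, so P_out = 431.63 × 3.3987 = 1467.0 W.
All ideal ⇒ P_in = P_out, so I_supply = 1467.0/230 = 6.38 A.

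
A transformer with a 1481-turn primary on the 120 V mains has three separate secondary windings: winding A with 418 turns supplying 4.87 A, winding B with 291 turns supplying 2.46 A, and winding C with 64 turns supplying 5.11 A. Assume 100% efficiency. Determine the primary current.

I_p ≈ 2.08 A

V_A = 120 × 418/1481 = 33.869 V; V_B = 120 × 291/1481 = 23.579 V; V_C = 120 × 64/1481 = 5.1857 V.
P_out = V_A I_A + V_B I_B + V_C I_C = 33.869×4.87 + 23.579×2.46 + 5.1857×5.11 = 164.94 + 58.004 + 26.499 = 249.44 W.
Ideal ⇒ P_in = P_out, so I_p = P_out/V_p = 249.44/120 = 2.08 A.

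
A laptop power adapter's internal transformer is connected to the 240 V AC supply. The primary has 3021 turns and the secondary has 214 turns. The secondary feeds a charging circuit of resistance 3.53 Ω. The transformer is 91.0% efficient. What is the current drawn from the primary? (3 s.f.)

I_p ≈ 0.375 A

V_s = 240 × 214/3021 = 17.001 V.
I_s = V_s/R = 17.001/3.53 = 4.8161 A.
P_out = V_s I_s = 17.001 × 4.8161 = 81.879 W.
P_in = P_out/η = 81.879/0.910 = 89.977 W.
I_p = P_in/V_p = 89.977/240 = 0.375 A.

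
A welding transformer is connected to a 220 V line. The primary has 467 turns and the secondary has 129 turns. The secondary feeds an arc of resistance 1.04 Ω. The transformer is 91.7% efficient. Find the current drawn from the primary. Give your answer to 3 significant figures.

I_p ≈ 17.6 A

V_s = 220 × 129/467 = 60.771 V.
I_s = V_s/R = 60.771/1.04 = 58.434 A.
P_out = V_s I_s = 60.771 × 58.434 = 3551.1 W.
P_in = P_out/η = 3551.1/0.917 = 3872.5 W.
I_p = P_in/V_p = 3872.5/220 = 17.6 A.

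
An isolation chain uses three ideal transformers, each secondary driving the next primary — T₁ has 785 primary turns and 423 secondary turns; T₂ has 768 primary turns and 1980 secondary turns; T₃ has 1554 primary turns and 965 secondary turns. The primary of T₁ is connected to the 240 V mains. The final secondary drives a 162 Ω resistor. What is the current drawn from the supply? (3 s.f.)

I_supply ≈ 1.10 A

After T₁: V = 240.00 × 423/785 = 129.32 V.
After T₂: V = 129.32 × 1980/768 = 333.42 V.
After T₃: V = 333.42 × 965/1554 = 207.04 V.
I_load = 207.04/162 = 1.2780 A, so P_out = 207.04 × 1.2780 = 264.61 W.
All ideal ⇒ P_in = P_out, so I_supply = 264.61/240 = 1.10 A.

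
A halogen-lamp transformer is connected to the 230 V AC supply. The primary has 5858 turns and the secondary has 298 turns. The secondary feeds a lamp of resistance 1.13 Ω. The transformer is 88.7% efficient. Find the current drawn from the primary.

I_p ≈ 0.594 A

V_s = 230 × 298/5858 = 11.700 V.
I_s = V_s/R = 11.700/1.13 = 10.354 A.
P_out = V_s I_s = 11.700 × 10.354 = 121.15 W.
P_in = P_out/η = 121.15/0.887 = 136.58 W.
I_p = P_in/V_p = 136.58/230 = 0.594 A.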